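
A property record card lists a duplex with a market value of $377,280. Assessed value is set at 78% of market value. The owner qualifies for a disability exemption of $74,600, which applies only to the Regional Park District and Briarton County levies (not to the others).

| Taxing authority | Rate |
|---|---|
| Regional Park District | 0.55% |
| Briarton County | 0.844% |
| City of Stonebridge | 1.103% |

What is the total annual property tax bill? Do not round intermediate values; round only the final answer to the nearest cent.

Assessed value = $377,280 × 0.78 = $294,278.4
Regional Park District: ($294,278.4 − $74,600) × 0.0055 = $219,678.4 × 0.0055 = $1,208.2312
Briarton County: ($294,278.4 − $74,600) × 0.00844 = $219,678.4 × 0.00844 = $1,854.085696
City of Stonebridge: $294,278.4 × 0.01103 = $3,245.890752
Total = $6,308.207648

$6,308.21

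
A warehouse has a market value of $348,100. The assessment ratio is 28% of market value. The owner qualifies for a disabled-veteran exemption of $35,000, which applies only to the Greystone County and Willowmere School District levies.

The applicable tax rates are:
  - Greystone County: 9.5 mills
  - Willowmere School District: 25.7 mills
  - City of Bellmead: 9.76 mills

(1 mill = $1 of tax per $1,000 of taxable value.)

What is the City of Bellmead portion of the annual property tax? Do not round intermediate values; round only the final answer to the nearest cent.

$951.29

Assessed value = $348,100 × 0.28 = $97,468
City of Bellmead taxable value = $97,468 (exemption does not apply)
City of Bellmead levy = $97,468 × 0.00976 = $951.28768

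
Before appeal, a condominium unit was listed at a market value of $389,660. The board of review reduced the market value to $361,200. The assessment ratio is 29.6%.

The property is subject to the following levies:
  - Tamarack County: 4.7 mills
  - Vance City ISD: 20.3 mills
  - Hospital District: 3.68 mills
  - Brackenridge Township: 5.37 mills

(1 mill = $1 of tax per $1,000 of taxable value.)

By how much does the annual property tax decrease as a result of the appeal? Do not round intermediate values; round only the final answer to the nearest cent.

$286.84

Old assessed value = $389,660 × 0.296 = $115,339.36
New assessed value = $361,200 × 0.296 = $106,915.2
Combined rate = 0.0047 + 0.0203 + 0.00368 + 0.00537 = 0.03405
Old tax = $115,339.36 × 0.03405 = $3,927.305208
New tax = $106,915.2 × 0.03405 = $3,640.46256
Reduction = $3,927.305208 − $3,640.46256 = $286.842648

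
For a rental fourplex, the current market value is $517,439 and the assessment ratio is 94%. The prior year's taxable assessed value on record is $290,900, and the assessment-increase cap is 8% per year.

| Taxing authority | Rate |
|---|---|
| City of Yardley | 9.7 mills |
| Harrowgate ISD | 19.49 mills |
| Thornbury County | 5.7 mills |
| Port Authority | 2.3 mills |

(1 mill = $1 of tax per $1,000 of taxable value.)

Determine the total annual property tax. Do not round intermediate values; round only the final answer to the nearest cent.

Uncapped assessed value = $517,439 × 0.94 = $486,392.66
Cap limit = $290,900 × 1.08 = $314,172
Taxable assessed value = min($486,392.66, $314,172) = $314,172 (cap binds)
City of Yardley: $314,172 × 0.0097 = $3,047.4684
Harrowgate ISD: $314,172 × 0.01949 = $6,123.21228
Thornbury County: $314,172 × 0.0057 = $1,790.7804
Port Authority: $314,172 × 0.0023 = $722.5956
Total = $11,684.05668

$11,684.06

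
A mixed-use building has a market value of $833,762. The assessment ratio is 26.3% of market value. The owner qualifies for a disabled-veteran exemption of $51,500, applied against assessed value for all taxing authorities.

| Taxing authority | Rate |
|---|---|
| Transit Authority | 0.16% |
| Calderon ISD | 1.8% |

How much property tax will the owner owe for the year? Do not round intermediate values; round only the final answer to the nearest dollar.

Assessed value = $833,762 × 0.263 = $219,279.406
Taxable value = $219,279.406 − $51,500 = $167,779.406
Transit Authority: $167,779.406 × 0.0016 = $268.4470496
Calderon ISD: $167,779.406 × 0.018 = $3,020.029308
Total = $268.4470496 + $3,020.029308 = $3,288.4763576

$3,288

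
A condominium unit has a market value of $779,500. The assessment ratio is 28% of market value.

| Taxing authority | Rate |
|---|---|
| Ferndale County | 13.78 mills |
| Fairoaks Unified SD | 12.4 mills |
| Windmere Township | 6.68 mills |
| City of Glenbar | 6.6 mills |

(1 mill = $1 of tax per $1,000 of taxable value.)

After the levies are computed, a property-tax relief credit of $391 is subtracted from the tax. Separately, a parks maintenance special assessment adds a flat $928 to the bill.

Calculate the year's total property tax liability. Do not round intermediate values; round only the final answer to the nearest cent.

$9,149.54

Assessed value = $779,500 × 0.28 = $218,260
Ferndale County: $218,260 × 0.01378 = $3,007.6228
Fairoaks Unified SD: $218,260 × 0.0124 = $2,706.424
Windmere Township: $218,260 × 0.00668 = $1,457.9768
City of Glenbar: $218,260 × 0.0066 = $1,440.516
Levies subtotal = $8,612.5396
After credit = $8,612.5396 − $391 = $8,221.5396
Total = $8,221.5396 + $928 = $9,149.5396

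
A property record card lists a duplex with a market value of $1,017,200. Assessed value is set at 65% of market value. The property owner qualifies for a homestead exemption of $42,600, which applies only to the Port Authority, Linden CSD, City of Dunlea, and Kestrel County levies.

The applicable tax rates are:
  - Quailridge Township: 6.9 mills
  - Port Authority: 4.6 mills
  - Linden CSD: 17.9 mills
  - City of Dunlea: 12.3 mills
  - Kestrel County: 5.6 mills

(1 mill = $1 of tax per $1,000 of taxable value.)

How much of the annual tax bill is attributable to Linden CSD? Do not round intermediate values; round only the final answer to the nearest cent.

Assessed value = $1,017,200 × 0.65 = $661,180
Linden CSD taxable value = $661,180 − $42,600 = $618,580
Linden CSD levy = $618,580 × 0.0179 = $11,072.582

$11,072.58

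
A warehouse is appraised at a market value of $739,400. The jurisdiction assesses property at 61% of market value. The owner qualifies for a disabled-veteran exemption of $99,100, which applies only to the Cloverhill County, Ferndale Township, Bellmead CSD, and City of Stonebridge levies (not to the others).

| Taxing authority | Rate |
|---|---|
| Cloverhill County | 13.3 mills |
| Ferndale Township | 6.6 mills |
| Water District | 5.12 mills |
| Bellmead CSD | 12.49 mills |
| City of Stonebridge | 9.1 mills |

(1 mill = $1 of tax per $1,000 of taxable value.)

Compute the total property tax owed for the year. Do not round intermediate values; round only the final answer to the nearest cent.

Assessed value = $739,400 × 0.61 = $451,034
Cloverhill County: ($451,034 − $99,100) × 0.0133 = $351,934 × 0.0133 = $4,680.7222
Ferndale Township: ($451,034 − $99,100) × 0.0066 = $351,934 × 0.0066 = $2,322.7644
Water District: $451,034 × 0.00512 = $2,309.29408
Bellmead CSD: ($451,034 − $99,100) × 0.01249 = $351,934 × 0.01249 = $4,395.65566
City of Stonebridge: ($451,034 − $99,100) × 0.0091 = $351,934 × 0.0091 = $3,202.5994
Total = $16,911.03574

$16,911.04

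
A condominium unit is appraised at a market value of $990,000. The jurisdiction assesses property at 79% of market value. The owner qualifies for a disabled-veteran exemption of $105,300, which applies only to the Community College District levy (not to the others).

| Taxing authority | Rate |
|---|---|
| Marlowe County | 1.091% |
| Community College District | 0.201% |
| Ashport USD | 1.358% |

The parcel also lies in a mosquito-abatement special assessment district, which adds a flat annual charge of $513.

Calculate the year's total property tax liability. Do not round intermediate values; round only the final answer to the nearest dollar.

$21,027

Assessed value = $990,000 × 0.79 = $782,100
Marlowe County: $782,100 × 0.01091 = $8,532.711
Community College District: ($782,100 − $105,300) × 0.00201 = $676,800 × 0.00201 = $1,360.368
Ashport USD: $782,100 × 0.01358 = $10,620.918
Levies subtotal = $20,513.997
Total = $20,513.997 + $513 = $21,026.997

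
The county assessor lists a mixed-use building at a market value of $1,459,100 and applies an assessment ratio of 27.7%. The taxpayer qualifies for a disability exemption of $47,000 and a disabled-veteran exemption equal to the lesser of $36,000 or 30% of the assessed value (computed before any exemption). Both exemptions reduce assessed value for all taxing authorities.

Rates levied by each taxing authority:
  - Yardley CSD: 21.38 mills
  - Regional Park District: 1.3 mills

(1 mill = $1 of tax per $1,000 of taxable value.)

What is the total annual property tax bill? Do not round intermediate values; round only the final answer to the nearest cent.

Assessed value = $1,459,100 × 0.277 = $404,170.7
Disabled-veteran exemption = min($36,000, 30% × $404,170.7) = min($36,000, $121,251.21) = $36,000 (dollar cap binds)
Taxable value = $404,170.7 − $47,000 − $36,000 = $321,170.7
Yardley CSD: $321,170.7 × 0.02138 = $6,866.629566
Regional Park District: $321,170.7 × 0.0013 = $417.52191
Total = $7,284.151476

$7,284.15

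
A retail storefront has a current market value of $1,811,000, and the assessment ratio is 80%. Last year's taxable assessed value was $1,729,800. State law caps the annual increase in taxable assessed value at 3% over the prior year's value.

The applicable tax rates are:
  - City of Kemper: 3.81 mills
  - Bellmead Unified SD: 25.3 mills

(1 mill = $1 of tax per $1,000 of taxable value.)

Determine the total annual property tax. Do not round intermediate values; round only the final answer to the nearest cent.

Uncapped assessed value = $1,811,000 × 0.8 = $1,448,800
Cap limit = $1,729,800 × 1.03 = $1,781,694
Taxable assessed value = min($1,448,800, $1,781,694) = $1,448,800 (cap does not bind)
City of Kemper: $1,448,800 × 0.00381 = $5,519.928
Bellmead Unified SD: $1,448,800 × 0.0253 = $36,654.64
Total = $42,174.568

$42,174.57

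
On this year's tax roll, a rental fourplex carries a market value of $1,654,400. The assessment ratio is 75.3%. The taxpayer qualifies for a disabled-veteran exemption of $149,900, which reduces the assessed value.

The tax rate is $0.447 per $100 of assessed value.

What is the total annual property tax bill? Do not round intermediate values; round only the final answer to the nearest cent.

$4,898.51

Assessed value = $1,654,400 × 0.753 = $1,245,763.2
Taxable value = $1,245,763.2 − $149,900 = $1,095,863.2
Tax = $1,095,863.2 × 0.00447 = $4,898.508504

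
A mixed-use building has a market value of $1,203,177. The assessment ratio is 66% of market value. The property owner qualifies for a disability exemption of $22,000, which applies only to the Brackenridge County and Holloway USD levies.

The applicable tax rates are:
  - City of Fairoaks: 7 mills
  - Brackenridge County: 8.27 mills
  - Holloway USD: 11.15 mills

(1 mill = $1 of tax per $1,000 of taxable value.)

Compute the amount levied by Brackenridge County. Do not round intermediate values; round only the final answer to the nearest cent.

$6,385.24

Assessed value = $1,203,177 × 0.66 = $794,096.82
Brackenridge County taxable value = $794,096.82 − $22,000 = $772,096.82
Brackenridge County levy = $772,096.82 × 0.00827 = $6,385.2407014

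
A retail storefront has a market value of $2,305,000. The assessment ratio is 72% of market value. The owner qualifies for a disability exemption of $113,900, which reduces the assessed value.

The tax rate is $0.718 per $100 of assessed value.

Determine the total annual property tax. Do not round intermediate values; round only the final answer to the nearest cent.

Assessed value = $2,305,000 × 0.72 = $1,659,600
Taxable value = $1,659,600 − $113,900 = $1,545,700
Tax = $1,545,700 × 0.00718 = $11,098.126

$11,098.13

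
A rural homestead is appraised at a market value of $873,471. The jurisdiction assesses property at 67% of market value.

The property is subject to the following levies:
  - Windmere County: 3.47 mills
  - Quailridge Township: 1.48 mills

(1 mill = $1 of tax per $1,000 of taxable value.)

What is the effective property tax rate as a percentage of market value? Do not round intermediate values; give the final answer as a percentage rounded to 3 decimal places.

0.332%

Assessed value = $873,471 × 0.67 = $585,225.57
Windmere County: $585,225.57 × 0.00347 = $2,030.7327279
Quailridge Township: $585,225.57 × 0.00148 = $866.1338436
Total tax = $2,896.8665715
Effective rate = $2,896.8665715 ÷ $873,471 = 0.332% of market value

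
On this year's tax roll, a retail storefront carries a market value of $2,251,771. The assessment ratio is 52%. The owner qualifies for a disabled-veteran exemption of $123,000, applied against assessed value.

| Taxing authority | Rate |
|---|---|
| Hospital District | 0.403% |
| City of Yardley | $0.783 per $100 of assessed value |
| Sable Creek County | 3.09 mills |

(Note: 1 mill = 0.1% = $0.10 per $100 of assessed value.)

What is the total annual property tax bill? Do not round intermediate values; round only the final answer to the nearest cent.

Assessed value = $2,251,771 × 0.52 = $1,170,920.92
Taxable value = $1,170,920.92 − $123,000 = $1,047,920.92
Hospital District: $1,047,920.92 × 0.00403 = $4,223.1213076
City of Yardley: $1,047,920.92 × 0.00783 = $8,205.2208036
Sable Creek County: $1,047,920.92 × 0.00309 = $3,238.0756428
Total = $15,666.417754

$15,666.42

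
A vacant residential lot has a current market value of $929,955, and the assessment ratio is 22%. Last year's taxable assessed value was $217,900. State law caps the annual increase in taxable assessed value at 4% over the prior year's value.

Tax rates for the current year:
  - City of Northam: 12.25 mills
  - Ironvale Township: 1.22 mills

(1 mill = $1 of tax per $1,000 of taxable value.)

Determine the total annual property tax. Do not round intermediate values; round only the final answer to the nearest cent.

Uncapped assessed value = $929,955 × 0.22 = $204,590.1
Cap limit = $217,900 × 1.04 = $226,616
Taxable assessed value = min($204,590.1, $226,616) = $204,590.1 (cap does not bind)
City of Northam: $204,590.1 × 0.01225 = $2,506.228725
Ironvale Township: $204,590.1 × 0.00122 = $249.599922
Total = $2,755.828647

$2,755.83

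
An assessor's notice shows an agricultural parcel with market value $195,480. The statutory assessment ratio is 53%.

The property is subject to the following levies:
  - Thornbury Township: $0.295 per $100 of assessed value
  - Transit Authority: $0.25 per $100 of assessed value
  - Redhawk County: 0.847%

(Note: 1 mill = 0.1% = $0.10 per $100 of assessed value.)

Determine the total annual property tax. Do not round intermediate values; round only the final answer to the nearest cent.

$1,442.17

Assessed value = $195,480 × 0.53 = $103,604.4
Thornbury Township: $103,604.4 × 0.00295 = $305.63298
Transit Authority: $103,604.4 × 0.0025 = $259.011
Redhawk County: $103,604.4 × 0.00847 = $877.529268
Total = $1,442.173248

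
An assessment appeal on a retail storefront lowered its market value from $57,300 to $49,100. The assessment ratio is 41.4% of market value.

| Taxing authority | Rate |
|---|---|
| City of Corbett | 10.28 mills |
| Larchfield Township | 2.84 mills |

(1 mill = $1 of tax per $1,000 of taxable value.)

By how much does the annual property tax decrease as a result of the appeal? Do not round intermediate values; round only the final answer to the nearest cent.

Old assessed value = $57,300 × 0.414 = $23,722.2
New assessed value = $49,100 × 0.414 = $20,327.4
Combined rate = 0.01028 + 0.00284 = 0.01312
Old tax = $23,722.2 × 0.01312 = $311.235264
New tax = $20,327.4 × 0.01312 = $266.695488
Reduction = $311.235264 − $266.695488 = $44.539776

$44.54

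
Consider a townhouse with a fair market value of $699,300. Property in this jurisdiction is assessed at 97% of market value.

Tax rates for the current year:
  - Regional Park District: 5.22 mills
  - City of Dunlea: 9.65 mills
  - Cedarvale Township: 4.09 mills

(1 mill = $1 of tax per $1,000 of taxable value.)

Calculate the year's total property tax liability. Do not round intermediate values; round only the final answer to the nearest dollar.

Assessed value = $699,300 × 0.97 = $678,321
Regional Park District: $678,321 × 0.00522 = $3,540.83562
City of Dunlea: $678,321 × 0.00965 = $6,545.79765
Cedarvale Township: $678,321 × 0.00409 = $2,774.33289
Total = $3,540.83562 + $6,545.79765 + $2,774.33289 = $12,860.96616

$12,861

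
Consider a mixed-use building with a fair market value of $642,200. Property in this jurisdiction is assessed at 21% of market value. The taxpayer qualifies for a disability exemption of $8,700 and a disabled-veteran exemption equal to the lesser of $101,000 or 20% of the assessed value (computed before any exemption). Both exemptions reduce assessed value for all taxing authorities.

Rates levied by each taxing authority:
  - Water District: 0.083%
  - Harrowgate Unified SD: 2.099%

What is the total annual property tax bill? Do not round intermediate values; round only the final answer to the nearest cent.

$2,164.32

Assessed value = $642,200 × 0.21 = $134,862
Disabled-veteran exemption = min($101,000, 20% × $134,862) = min($101,000, $26,972.4) = $26,972.4 (percentage binds)
Taxable value = $134,862 − $8,700 − $26,972.4 = $99,189.6
Water District: $99,189.6 × 0.00083 = $82.327368
Harrowgate Unified SD: $99,189.6 × 0.02099 = $2,081.989704
Total = $2,164.317072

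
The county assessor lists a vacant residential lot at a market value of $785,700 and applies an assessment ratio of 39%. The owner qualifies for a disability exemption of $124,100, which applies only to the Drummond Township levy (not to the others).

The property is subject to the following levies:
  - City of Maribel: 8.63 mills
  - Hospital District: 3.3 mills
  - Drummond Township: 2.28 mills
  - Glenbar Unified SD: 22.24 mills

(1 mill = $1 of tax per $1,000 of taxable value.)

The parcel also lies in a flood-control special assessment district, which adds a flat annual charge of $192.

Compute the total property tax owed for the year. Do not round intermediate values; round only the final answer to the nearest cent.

Assessed value = $785,700 × 0.39 = $306,423
City of Maribel: $306,423 × 0.00863 = $2,644.43049
Hospital District: $306,423 × 0.0033 = $1,011.1959
Drummond Township: ($306,423 − $124,100) × 0.00228 = $182,323 × 0.00228 = $415.69644
Glenbar Unified SD: $306,423 × 0.02224 = $6,814.84752
Levies subtotal = $10,886.17035
Total = $10,886.17035 + $192 = $11,078.17035

$11,078.17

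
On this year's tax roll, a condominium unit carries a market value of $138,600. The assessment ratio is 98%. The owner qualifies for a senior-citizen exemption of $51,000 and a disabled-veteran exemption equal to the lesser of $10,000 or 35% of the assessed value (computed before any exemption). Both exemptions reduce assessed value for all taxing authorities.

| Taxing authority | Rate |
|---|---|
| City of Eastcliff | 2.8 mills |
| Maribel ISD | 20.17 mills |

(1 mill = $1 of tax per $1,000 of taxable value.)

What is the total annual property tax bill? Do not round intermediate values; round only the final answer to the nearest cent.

Assessed value = $138,600 × 0.98 = $135,828
Disabled-veteran exemption = min($10,000, 35% × $135,828) = min($10,000, $47,539.8) = $10,000 (dollar cap binds)
Taxable value = $135,828 − $51,000 − $10,000 = $74,828
City of Eastcliff: $74,828 × 0.0028 = $209.5184
Maribel ISD: $74,828 × 0.02017 = $1,509.28076
Total = $1,718.79916

$1,718.80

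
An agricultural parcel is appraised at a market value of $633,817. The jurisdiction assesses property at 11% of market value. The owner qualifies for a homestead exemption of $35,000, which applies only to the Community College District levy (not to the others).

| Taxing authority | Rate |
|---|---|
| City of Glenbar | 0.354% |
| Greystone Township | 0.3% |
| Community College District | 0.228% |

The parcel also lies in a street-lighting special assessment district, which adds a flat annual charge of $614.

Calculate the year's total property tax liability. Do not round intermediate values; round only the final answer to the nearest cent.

Assessed value = $633,817 × 0.11 = $69,719.87
City of Glenbar: $69,719.87 × 0.00354 = $246.8083398
Greystone Township: $69,719.87 × 0.003 = $209.15961
Community College District: ($69,719.87 − $35,000) × 0.00228 = $34,719.87 × 0.00228 = $79.1613036
Levies subtotal = $535.1292534
Total = $535.1292534 + $614 = $1,149.1292534

$1,149.13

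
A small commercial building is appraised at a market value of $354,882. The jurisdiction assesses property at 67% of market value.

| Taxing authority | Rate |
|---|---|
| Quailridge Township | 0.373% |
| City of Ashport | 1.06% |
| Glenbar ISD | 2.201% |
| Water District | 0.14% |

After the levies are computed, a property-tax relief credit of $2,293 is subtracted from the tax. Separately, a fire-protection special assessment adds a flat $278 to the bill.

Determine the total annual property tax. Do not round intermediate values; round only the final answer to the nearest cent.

Assessed value = $354,882 × 0.67 = $237,770.94
Quailridge Township: $237,770.94 × 0.00373 = $886.8856062
City of Ashport: $237,770.94 × 0.0106 = $2,520.371964
Glenbar ISD: $237,770.94 × 0.02201 = $5,233.3383894
Water District: $237,770.94 × 0.0014 = $332.879316
Levies subtotal = $8,973.4752756
After credit = $8,973.4752756 − $2,293 = $6,680.4752756
Total = $6,680.4752756 + $278 = $6,958.4752756

$6,958.48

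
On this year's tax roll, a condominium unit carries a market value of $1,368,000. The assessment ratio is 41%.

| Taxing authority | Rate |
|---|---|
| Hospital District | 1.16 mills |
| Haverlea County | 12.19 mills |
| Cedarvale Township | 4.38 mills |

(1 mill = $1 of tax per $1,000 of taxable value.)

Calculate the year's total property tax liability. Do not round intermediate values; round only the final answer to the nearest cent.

Assessed value = $1,368,000 × 0.41 = $560,880
Hospital District: $560,880 × 0.00116 = $650.6208
Haverlea County: $560,880 × 0.01219 = $6,837.1272
Cedarvale Township: $560,880 × 0.00438 = $2,456.6544
Total = $650.6208 + $6,837.1272 + $2,456.6544 = $9,944.4024

$9,944.40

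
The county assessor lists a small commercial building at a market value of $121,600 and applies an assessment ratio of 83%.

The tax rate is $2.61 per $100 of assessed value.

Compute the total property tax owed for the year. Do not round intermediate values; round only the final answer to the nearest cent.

Assessed value = $121,600 × 0.83 = $100,928
Tax = $100,928 × 0.0261 = $2,634.2208

$2,634.22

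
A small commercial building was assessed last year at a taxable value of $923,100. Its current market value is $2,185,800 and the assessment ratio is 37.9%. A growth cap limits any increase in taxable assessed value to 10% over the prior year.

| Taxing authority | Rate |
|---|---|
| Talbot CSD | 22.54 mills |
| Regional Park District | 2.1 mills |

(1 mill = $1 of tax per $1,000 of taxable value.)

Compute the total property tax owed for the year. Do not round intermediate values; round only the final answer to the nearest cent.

Uncapped assessed value = $2,185,800 × 0.379 = $828,418.2
Cap limit = $923,100 × 1.1 = $1,015,410
Taxable assessed value = min($828,418.2, $1,015,410) = $828,418.2 (cap does not bind)
Talbot CSD: $828,418.2 × 0.02254 = $18,672.546228
Regional Park District: $828,418.2 × 0.0021 = $1,739.67822
Total = $20,412.224448

$20,412.22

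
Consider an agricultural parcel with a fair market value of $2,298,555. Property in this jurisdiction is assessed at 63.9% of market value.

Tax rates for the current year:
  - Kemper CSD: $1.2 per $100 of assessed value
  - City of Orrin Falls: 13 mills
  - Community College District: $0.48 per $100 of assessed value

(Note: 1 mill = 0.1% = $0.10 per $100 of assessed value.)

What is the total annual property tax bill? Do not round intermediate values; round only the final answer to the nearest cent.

$43,769.54

Assessed value = $2,298,555 × 0.639 = $1,468,776.645
Kemper CSD: $1,468,776.645 × 0.012 = $17,625.31974
City of Orrin Falls: $1,468,776.645 × 0.013 = $19,094.096385
Community College District: $1,468,776.645 × 0.0048 = $7,050.127896
Total = $43,769.544021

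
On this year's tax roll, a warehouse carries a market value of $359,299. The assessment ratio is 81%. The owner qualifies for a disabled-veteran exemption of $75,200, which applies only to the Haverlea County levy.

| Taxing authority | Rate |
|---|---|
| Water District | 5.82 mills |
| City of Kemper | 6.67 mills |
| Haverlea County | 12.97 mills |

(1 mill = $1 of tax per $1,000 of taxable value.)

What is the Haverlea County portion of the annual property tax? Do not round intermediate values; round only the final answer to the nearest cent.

Assessed value = $359,299 × 0.81 = $291,032.19
Haverlea County taxable value = $291,032.19 − $75,200 = $215,832.19
Haverlea County levy = $215,832.19 × 0.01297 = $2,799.3435043

$2,799.34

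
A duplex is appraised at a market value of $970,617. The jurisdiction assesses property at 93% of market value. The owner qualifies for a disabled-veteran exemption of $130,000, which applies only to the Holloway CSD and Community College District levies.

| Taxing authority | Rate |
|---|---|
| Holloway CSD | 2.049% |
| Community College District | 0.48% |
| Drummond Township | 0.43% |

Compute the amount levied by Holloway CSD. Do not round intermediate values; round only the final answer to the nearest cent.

$15,832.09

Assessed value = $970,617 × 0.93 = $902,673.81
Holloway CSD taxable value = $902,673.81 − $130,000 = $772,673.81
Holloway CSD levy = $772,673.81 × 0.02049 = $15,832.0863669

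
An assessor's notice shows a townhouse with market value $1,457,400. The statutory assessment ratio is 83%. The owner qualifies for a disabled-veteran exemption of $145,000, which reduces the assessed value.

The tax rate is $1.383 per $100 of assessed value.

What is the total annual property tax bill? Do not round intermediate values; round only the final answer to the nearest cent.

Assessed value = $1,457,400 × 0.83 = $1,209,642
Taxable value = $1,209,642 − $145,000 = $1,064,642
Tax = $1,064,642 × 0.01383 = $14,723.99886

$14,724.00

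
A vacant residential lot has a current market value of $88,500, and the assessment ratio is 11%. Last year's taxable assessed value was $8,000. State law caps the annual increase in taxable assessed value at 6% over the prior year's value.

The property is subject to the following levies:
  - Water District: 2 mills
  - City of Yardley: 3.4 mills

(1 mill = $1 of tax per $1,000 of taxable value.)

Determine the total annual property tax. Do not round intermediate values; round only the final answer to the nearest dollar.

Uncapped assessed value = $88,500 × 0.11 = $9,735
Cap limit = $8,000 × 1.06 = $8,480
Taxable assessed value = min($9,735, $8,480) = $8,480 (cap binds)
Water District: $8,480 × 0.002 = $16.96
City of Yardley: $8,480 × 0.0034 = $28.832
Total = $45.792

$46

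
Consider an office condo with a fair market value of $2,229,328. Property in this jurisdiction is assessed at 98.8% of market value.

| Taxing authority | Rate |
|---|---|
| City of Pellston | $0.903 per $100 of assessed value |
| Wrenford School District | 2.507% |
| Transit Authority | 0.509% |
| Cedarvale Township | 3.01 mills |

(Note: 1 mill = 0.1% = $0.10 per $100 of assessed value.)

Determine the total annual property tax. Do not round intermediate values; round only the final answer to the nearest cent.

$92,948.71

Assessed value = $2,229,328 × 0.988 = $2,202,576.064
City of Pellston: $2,202,576.064 × 0.00903 = $19,889.26185792
Wrenford School District: $2,202,576.064 × 0.02507 = $55,218.58192448
Transit Authority: $2,202,576.064 × 0.00509 = $11,211.11216576
Cedarvale Township: $2,202,576.064 × 0.00301 = $6,629.75395264
Total = $92,948.7099008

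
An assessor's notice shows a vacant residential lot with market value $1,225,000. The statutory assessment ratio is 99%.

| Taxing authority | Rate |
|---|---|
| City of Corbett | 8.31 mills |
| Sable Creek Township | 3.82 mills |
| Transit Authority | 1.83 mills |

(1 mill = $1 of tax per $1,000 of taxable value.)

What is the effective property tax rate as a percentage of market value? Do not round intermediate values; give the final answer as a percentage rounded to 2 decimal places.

Assessed value = $1,225,000 × 0.99 = $1,212,750
City of Corbett: $1,212,750 × 0.00831 = $10,077.9525
Sable Creek Township: $1,212,750 × 0.00382 = $4,632.705
Transit Authority: $1,212,750 × 0.00183 = $2,219.3325
Total tax = $16,929.99
Effective rate = $16,929.99 ÷ $1,225,000 = 1.38% of market value

1.38%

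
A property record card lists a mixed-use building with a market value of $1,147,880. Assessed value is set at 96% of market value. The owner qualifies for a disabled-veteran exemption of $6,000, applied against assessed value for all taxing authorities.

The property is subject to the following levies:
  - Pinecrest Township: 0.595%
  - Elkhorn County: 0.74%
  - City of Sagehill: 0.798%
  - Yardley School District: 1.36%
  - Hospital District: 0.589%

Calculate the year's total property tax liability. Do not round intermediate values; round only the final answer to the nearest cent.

$44,737.28

Assessed value = $1,147,880 × 0.96 = $1,101,964.8
Taxable value = $1,101,964.8 − $6,000 = $1,095,964.8
Pinecrest Township: $1,095,964.8 × 0.00595 = $6,520.99056
Elkhorn County: $1,095,964.8 × 0.0074 = $8,110.13952
City of Sagehill: $1,095,964.8 × 0.00798 = $8,745.799104
Yardley School District: $1,095,964.8 × 0.0136 = $14,905.12128
Hospital District: $1,095,964.8 × 0.00589 = $6,455.232672
Total = $6,520.99056 + $8,110.13952 + $8,745.799104 + $14,905.12128 + $6,455.232672 = $44,737.283136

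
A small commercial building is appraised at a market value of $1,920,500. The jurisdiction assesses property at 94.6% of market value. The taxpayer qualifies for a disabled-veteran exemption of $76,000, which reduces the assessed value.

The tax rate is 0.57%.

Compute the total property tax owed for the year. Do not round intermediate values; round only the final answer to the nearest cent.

$9,922.52

Assessed value = $1,920,500 × 0.946 = $1,816,793
Taxable value = $1,816,793 − $76,000 = $1,740,793
Tax = $1,740,793 × 0.0057 = $9,922.5201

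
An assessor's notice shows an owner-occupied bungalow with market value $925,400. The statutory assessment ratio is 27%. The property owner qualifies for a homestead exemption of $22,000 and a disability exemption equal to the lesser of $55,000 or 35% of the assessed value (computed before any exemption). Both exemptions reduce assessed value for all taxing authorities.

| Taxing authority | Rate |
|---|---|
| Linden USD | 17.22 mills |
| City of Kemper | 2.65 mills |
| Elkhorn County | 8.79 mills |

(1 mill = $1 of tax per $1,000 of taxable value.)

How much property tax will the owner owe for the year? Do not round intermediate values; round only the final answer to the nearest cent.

Assessed value = $925,400 × 0.27 = $249,858
Disability exemption = min($55,000, 35% × $249,858) = min($55,000, $87,450.3) = $55,000 (dollar cap binds)
Taxable value = $249,858 − $22,000 − $55,000 = $172,858
Linden USD: $172,858 × 0.01722 = $2,976.61476
City of Kemper: $172,858 × 0.00265 = $458.0737
Elkhorn County: $172,858 × 0.00879 = $1,519.42182
Total = $4,954.11028

$4,954.11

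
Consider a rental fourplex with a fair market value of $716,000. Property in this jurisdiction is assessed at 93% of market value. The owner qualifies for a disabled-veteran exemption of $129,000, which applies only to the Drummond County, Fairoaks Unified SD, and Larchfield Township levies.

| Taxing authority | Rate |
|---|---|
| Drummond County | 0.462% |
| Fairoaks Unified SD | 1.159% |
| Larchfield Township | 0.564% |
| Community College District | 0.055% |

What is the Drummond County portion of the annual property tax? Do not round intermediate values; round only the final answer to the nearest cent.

$2,480.39

Assessed value = $716,000 × 0.93 = $665,880
Drummond County taxable value = $665,880 − $129,000 = $536,880
Drummond County levy = $536,880 × 0.00462 = $2,480.3856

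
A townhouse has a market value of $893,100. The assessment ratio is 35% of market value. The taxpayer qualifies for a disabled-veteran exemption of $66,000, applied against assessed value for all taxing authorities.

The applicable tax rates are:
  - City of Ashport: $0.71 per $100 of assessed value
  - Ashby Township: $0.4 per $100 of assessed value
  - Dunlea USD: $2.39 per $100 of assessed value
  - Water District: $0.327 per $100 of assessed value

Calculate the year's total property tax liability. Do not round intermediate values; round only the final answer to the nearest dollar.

Assessed value = $893,100 × 0.35 = $312,585
Taxable value = $312,585 − $66,000 = $246,585
City of Ashport: $246,585 × 0.0071 = $1,750.7535
Ashby Township: $246,585 × 0.004 = $986.34
Dunlea USD: $246,585 × 0.0239 = $5,893.3815
Water District: $246,585 × 0.00327 = $806.33295
Total = $1,750.7535 + $986.34 + $5,893.3815 + $806.33295 = $9,436.80795

$9,437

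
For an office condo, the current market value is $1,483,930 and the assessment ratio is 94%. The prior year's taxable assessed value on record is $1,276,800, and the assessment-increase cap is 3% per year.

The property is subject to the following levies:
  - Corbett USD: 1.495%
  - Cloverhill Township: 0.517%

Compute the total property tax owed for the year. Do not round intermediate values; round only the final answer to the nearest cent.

$26,459.89

Uncapped assessed value = $1,483,930 × 0.94 = $1,394,894.2
Cap limit = $1,276,800 × 1.03 = $1,315,104
Taxable assessed value = min($1,394,894.2, $1,315,104) = $1,315,104 (cap binds)
Corbett USD: $1,315,104 × 0.01495 = $19,660.8048
Cloverhill Township: $1,315,104 × 0.00517 = $6,799.08768
Total = $26,459.89248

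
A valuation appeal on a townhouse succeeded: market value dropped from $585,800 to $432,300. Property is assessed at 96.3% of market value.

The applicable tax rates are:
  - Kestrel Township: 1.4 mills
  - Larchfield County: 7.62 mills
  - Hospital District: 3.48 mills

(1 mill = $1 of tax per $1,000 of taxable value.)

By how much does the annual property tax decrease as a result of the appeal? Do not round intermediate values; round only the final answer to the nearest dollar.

$1,848

Old assessed value = $585,800 × 0.963 = $564,125.4
New assessed value = $432,300 × 0.963 = $416,304.9
Combined rate = 0.0014 + 0.00762 + 0.00348 = 0.0125
Old tax = $564,125.4 × 0.0125 = $7,051.5675
New tax = $416,304.9 × 0.0125 = $5,203.81125
Reduction = $7,051.5675 − $5,203.81125 = $1,847.75625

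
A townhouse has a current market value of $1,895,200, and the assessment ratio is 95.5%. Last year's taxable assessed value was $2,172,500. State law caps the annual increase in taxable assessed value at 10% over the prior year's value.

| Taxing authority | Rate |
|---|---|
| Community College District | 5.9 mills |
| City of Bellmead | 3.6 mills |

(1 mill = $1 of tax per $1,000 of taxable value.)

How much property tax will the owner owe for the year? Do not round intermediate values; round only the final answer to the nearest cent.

$17,194.20

Uncapped assessed value = $1,895,200 × 0.955 = $1,809,916
Cap limit = $2,172,500 × 1.1 = $2,389,750
Taxable assessed value = min($1,809,916, $2,389,750) = $1,809,916 (cap does not bind)
Community College District: $1,809,916 × 0.0059 = $10,678.5044
City of Bellmead: $1,809,916 × 0.0036 = $6,515.6976
Total = $17,194.202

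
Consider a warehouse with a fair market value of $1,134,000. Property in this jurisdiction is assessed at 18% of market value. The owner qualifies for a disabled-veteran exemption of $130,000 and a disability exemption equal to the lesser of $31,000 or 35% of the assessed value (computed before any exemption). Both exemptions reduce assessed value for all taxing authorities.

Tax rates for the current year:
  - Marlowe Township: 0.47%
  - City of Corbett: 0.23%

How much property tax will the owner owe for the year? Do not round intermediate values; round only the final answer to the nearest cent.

Assessed value = $1,134,000 × 0.18 = $204,120
Disability exemption = min($31,000, 35% × $204,120) = min($31,000, $71,442) = $31,000 (dollar cap binds)
Taxable value = $204,120 − $130,000 − $31,000 = $43,120
Marlowe Township: $43,120 × 0.0047 = $202.664
City of Corbett: $43,120 × 0.0023 = $99.176
Total = $301.84

$301.84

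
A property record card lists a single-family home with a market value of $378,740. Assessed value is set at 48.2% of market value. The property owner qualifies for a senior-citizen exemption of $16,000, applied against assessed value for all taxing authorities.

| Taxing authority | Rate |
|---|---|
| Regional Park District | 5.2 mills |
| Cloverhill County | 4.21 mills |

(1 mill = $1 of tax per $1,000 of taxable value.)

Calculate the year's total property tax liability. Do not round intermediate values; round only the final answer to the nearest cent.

Assessed value = $378,740 × 0.482 = $182,552.68
Taxable value = $182,552.68 − $16,000 = $166,552.68
Regional Park District: $166,552.68 × 0.0052 = $866.073936
Cloverhill County: $166,552.68 × 0.00421 = $701.1867828
Total = $866.073936 + $701.1867828 = $1,567.2607188

$1,567.26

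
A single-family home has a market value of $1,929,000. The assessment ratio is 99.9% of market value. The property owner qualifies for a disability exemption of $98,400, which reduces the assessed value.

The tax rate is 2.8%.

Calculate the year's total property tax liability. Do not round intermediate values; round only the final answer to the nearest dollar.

$51,203

Assessed value = $1,929,000 × 0.999 = $1,927,071
Taxable value = $1,927,071 − $98,400 = $1,828,671
Tax = $1,828,671 × 0.028 = $51,202.788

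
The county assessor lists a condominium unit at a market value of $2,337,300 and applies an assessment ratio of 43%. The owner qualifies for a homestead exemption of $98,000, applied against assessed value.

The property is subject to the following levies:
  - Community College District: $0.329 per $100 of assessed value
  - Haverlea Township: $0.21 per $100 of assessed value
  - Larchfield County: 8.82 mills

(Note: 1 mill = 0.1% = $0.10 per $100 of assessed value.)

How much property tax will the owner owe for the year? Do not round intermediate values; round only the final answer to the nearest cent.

Assessed value = $2,337,300 × 0.43 = $1,005,039
Taxable value = $1,005,039 − $98,000 = $907,039
Community College District: $907,039 × 0.00329 = $2,984.15831
Haverlea Township: $907,039 × 0.0021 = $1,904.7819
Larchfield County: $907,039 × 0.00882 = $8,000.08398
Total = $12,889.02419

$12,889.02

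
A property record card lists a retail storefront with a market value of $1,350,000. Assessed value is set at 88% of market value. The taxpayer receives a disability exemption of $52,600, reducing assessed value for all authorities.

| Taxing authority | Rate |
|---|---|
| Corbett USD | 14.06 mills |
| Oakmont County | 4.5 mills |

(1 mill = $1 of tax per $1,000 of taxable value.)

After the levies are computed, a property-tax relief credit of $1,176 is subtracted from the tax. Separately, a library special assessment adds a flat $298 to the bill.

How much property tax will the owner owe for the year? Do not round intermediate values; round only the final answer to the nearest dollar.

Assessed value = $1,350,000 × 0.88 = $1,188,000
Taxable value = $1,188,000 − $52,600 = $1,135,400
Corbett USD: $1,135,400 × 0.01406 = $15,963.724
Oakmont County: $1,135,400 × 0.0045 = $5,109.3
Levies subtotal = $21,073.024
After credit = $21,073.024 − $1,176 = $19,897.024
Total = $19,897.024 + $298 = $20,195.024

$20,195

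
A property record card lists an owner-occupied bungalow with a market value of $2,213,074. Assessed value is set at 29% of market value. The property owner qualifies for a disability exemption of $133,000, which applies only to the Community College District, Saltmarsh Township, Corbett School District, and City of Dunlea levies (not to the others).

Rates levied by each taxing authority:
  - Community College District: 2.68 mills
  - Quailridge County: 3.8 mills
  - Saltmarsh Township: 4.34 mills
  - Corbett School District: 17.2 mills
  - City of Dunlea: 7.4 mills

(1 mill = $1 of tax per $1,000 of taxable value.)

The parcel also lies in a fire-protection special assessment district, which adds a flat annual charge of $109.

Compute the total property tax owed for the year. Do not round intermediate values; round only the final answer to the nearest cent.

Assessed value = $2,213,074 × 0.29 = $641,791.46
Community College District: ($641,791.46 − $133,000) × 0.00268 = $508,791.46 × 0.00268 = $1,363.5611128
Quailridge County: $641,791.46 × 0.0038 = $2,438.807548
Saltmarsh Township: ($641,791.46 − $133,000) × 0.00434 = $508,791.46 × 0.00434 = $2,208.1549364
Corbett School District: ($641,791.46 − $133,000) × 0.0172 = $508,791.46 × 0.0172 = $8,751.213112
City of Dunlea: ($641,791.46 − $133,000) × 0.0074 = $508,791.46 × 0.0074 = $3,765.056804
Levies subtotal = $18,526.7935132
Total = $18,526.7935132 + $109 = $18,635.7935132

$18,635.79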